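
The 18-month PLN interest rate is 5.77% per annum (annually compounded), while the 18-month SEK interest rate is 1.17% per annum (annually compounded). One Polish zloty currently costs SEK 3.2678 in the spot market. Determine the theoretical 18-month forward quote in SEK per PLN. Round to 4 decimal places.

T = 18/12 years.
SEK accumulates by (1 + 0.0117)^(18/12) = 1.0176012.
PLN accumulates by (1 + 0.0577)^(18/12) = 1.0877867.
Forward (SEK per PLN) = 3.2678 × 1.0176012 / 1.0877867 = 3.056957.

3.0570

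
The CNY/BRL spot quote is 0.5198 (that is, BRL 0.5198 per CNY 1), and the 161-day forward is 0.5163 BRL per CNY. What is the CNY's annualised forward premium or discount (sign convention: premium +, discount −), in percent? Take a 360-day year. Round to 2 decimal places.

-1.51%

T = 161/360 years.
(F − S)/S = (0.5163 − 0.5198)/0.5198 = -0.0067334.
Per annum: -0.0067334 / (161/360) = -0.015056 = -1.51%.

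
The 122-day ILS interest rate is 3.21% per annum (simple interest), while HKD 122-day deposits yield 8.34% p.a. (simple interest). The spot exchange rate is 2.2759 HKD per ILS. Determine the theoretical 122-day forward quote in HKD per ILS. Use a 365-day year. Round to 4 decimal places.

2.3145

T = 122/365 years.
HKD accumulates by 1 + 0.0834×122/365 = 1.0278762.
ILS accumulates by 1 + 0.0321×122/365 = 1.0107293.
CIP: F = S · (grow HKD)/(grow ILS) = 2.2759 × 1.0278762/1.0107293 = 2.314510 HKD per ILS.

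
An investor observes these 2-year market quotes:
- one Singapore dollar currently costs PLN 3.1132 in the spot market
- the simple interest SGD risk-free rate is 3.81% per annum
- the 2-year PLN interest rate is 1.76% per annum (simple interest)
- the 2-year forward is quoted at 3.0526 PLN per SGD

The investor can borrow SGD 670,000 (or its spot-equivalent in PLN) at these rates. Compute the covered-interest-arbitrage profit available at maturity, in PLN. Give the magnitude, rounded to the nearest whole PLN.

T = 2 years.
Keep in SGD, deliver into the forward: 670,000·1.076200·3.0526 = PLN 2,201,089.44.
Swap to PLN now, deposit: 670,000·3.1132·1.035200 = PLN 2,159,265.71.
The quoted forward overvalues SGD, so borrow PLN, buy SGD at spot, deposit the SGD at 3.81%, and sell the proceeds forward at 3.0526.
Profit = 2,201,089.44 − 2,159,265.71 = PLN 41,824.

PLN 41,824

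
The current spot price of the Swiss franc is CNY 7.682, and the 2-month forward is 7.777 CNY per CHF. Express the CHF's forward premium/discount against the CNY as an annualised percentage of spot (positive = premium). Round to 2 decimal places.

T = 2/12 years.
Period premium: (7.777 − 7.682)/7.682 = 0.0123666.
Annualise by dividing by T: 0.0123666 / (2/12) = 0.074200 → 7.42%.

+7.42%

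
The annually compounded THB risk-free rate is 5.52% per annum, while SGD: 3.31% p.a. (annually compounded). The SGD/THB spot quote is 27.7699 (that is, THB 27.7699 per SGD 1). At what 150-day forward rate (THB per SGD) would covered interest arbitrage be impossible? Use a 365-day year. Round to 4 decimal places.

28.0125

T = 150/365 years.
THB growth factor: (1 + 0.0552)^(150/365) = 1.02232654.
Growth of 1 SGD over T: (1 + 0.0331)^(150/365) = 1.01347241.
So F = 27.7699 × 1.02232654 / 1.01347241 = 28.012510 (THB/SGD).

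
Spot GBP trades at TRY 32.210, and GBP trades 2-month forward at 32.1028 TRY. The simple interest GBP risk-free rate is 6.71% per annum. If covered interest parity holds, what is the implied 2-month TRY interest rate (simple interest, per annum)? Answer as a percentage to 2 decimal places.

4.69%

T = 2/12 years.
F/S = 32.1028/32.21 = 0.9966718 = (growth of TRY) / (growth of GBP).
GBP growth factor: 1 + 0.0671×2/12 = 1.0111833.
So the TRY growth factor = 1.0078179.
r = (1.0078179 − 1)/(2/12) = 0.046907 → 4.69%.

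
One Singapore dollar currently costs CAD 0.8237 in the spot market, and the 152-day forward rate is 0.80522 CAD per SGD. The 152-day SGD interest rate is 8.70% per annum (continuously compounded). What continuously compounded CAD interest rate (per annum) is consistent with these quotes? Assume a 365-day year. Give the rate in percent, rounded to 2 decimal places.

T = 152/365 years.
F/S = 0.80522/0.8237 = 0.9775646 = (growth of CAD) / (growth of SGD).
SGD growth factor: e^(0.0870×152/365) = 1.0368944.
So the CAD growth factor = 1.0136313.
r = ln(1.0136313)/(152/365) = 0.032512 → 3.25%.

3.25%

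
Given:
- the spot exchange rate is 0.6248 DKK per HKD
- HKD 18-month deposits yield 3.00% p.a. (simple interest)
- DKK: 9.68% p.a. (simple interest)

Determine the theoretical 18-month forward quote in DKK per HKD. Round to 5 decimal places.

T = 18/12 years.
Growth of 1 DKK over T: 1 + 0.0968×18/12 = 1.145200.
HKD accumulates by 1 + 0.0300×18/12 = 1.045000.
So F = 0.6248 × 1.145200 / 1.045000 = 0.6847091 (DKK/HKD).

0.68471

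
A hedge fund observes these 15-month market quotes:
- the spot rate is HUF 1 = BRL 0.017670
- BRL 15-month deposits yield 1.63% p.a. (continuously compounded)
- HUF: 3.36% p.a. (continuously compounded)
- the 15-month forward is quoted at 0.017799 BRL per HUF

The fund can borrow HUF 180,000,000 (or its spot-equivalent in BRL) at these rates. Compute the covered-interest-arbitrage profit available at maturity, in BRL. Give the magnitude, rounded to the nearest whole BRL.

BRL 95,177

T = 15/12 years.
Keep in HUF, deliver into the forward: 180,000,000·1.042894479·0.017799 = BRL 3,341,246.19.
Swap to BRL now, deposit: 180,000,000·0.017670·1.020583987 = BRL 3,246,069.43.
The quoted forward overvalues HUF, so borrow BRL, buy HUF at spot, deposit the HUF at 3.36%, and sell the proceeds forward at 0.017799.
Profit = 3,341,246.19 − 3,246,069.43 = BRL 95,177.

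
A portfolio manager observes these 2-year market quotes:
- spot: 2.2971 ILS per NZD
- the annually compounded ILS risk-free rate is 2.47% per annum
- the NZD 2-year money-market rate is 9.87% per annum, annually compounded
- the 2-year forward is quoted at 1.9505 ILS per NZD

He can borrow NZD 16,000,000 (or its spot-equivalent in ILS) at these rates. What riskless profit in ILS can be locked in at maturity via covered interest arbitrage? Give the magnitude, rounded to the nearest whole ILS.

T = 2 years.
Keep in NZD, deliver into the forward: 16,000,000·1.20714169·1.9505 = ILS 37,672,477.86.
Swap to ILS now, deposit: 16,000,000·2.2971·1.05001009 = ILS 38,591,650.84.
The quoted forward undervalues NZD, so borrow NZD, convert to ILS at spot, deposit the ILS at 2.47%, and buy NZD forward at 1.9505 to cover the loan.
Profit = 38,591,650.84 − 37,672,477.86 = ILS 919,173.

ILS 919,173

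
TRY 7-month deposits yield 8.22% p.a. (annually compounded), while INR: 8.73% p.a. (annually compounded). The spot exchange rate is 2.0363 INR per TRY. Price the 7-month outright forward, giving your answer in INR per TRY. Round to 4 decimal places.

T = 7/12 years.
Growth of 1 INR over T: (1 + 0.0873)^(7/12) = 1.0500351.
Growth of 1 TRY over T: (1 + 0.0822)^(7/12) = 1.0471592.
CIP: F = S · (grow INR)/(grow TRY) = 2.0363 × 1.0500351/1.0471592 = 2.041892 INR per TRY.

2.0419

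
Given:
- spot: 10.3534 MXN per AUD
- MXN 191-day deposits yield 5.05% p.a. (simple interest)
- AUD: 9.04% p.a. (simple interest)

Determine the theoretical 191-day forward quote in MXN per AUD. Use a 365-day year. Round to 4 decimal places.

T = 191/365 years.
MXN accumulates by 1 + 0.0505×191/365 = 1.02642603.
AUD growth factor: 1 + 0.0904×191/365 = 1.04730521.
So F = 10.3534 × 1.02642603 / 1.04730521 = 10.146994 (MXN/AUD).

10.1470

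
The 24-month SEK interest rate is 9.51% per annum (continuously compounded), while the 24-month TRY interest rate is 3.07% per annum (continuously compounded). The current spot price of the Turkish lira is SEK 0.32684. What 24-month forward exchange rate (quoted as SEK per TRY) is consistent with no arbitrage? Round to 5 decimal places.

T = 2 years.
SEK accumulates by e^(0.0951×2) = 1.2094915.
Growth of 1 TRY over T: e^(0.0307×2) = 1.0633242.
CIP: F = S · (grow SEK)/(grow TRY) = 0.32684 × 1.2094915/1.0633242 = 0.3717683 SEK per TRY.

0.37177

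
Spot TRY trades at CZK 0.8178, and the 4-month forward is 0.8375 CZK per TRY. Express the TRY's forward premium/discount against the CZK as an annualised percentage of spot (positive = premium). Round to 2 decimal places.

T = 4/12 years.
(F − S)/S = (0.8375 − 0.8178)/0.8178 = 0.0240890.
×(1/T) gives 7.23% p.a.

+7.23%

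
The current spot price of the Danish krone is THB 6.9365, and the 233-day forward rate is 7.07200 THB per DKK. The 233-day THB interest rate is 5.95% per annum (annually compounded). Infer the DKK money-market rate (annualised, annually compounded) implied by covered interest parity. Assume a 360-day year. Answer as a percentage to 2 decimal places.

T = 233/360 years.
CIP gives F = S · g_THB/g_DKK, so g_THB/g_DKK = 7.072/6.9365 = 1.0195343.
The THB side grows by (1 + 0.0595)^(233/360) = 1.038116.
Hence g_DKK = 1.0182257.
r = 1.0182257^(360/233) − 1 = 0.028299 → 2.83%.

2.83%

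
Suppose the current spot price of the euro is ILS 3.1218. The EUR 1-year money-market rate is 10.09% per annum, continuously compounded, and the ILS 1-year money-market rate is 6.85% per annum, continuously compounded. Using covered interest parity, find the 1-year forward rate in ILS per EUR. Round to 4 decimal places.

3.0223

T = 1 year.
ILS growth factor: e^(0.0685×1) = 1.0709006.
EUR growth factor: e^(0.1009×1) = 1.106166.
So F = 3.1218 × 1.0709006 / 1.106166 = 3.022275 (ILS/EUR).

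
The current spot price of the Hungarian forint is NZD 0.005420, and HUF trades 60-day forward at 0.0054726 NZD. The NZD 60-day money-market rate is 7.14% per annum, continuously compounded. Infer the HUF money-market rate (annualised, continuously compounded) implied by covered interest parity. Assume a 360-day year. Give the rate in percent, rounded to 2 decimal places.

1.35%

T = 60/360 years.
CIP gives F = S · g_NZD/g_HUF, so g_NZD/g_HUF = 0.0054726/0.00542 = 1.0097048.
NZD growth factor: e^(0.0714×60/360) = 1.0119711.
So the HUF growth factor = 1.0022445.
r = ln(1.0022445)/(60/360) = 0.013452 → 1.35%.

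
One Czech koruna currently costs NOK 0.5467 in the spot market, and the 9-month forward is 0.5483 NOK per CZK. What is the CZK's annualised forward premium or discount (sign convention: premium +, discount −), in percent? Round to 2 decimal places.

+0.39%

T = 9/12 years.
CZK trades forward at +0.29267% vs spot over the period.
Annualise by dividing by T: 0.0029267 / (9/12) = 0.003902 → 0.39%.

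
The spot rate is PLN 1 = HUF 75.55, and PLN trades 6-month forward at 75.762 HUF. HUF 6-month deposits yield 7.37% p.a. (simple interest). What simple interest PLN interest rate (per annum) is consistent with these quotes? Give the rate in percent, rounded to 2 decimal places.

6.79%

T = 6/12 years.
CIP gives F = S · g_HUF/g_PLN, so g_HUF/g_PLN = 75.762/75.55 = 1.0028061.
The HUF side grows by 1 + 0.0737×6/12 = 1.036850.
That pins the PLN growth at 1.0339486.
r = (1.0339486 − 1)/(6/12) = 0.067897 → 6.79%.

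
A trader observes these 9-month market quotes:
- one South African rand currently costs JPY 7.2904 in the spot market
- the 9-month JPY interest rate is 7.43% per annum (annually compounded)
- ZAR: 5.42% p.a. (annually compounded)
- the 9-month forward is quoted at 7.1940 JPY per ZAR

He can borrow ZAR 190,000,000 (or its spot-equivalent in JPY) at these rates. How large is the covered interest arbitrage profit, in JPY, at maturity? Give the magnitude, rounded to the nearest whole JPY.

JPY 39,614,678

T = 9/12 years.
Route A — deposit ZAR, sell forward: 190,000,000 × 1.0403806326 × 7.1940 = JPY 1,422,054,671.48.
Route B — convert at spot, deposit JPY: 190,000,000 × 7.2904 × 1.055222837515 = JPY 1,461,669,349.18.
The quoted forward undervalues ZAR, so borrow ZAR, convert to JPY at spot, deposit the JPY at 7.43%, and buy ZAR forward at 7.1940 to cover the loan.
The gap between the two covered legs is JPY 39,614,678.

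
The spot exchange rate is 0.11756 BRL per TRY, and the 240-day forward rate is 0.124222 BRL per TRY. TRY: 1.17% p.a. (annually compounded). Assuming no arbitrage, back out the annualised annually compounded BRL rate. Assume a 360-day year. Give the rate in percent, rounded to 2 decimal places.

T = 240/360 years.
F/S = 0.124222/0.11756 = 1.0566689 = (growth of BRL) / (growth of TRY).
TRY growth factor: (1 + 0.0117)^(240/360) = 1.0077849.
That pins the BRL growth at 1.064895.
r = 1.064895^(360/240) − 1 = 0.098905 → 9.89%.

9.89%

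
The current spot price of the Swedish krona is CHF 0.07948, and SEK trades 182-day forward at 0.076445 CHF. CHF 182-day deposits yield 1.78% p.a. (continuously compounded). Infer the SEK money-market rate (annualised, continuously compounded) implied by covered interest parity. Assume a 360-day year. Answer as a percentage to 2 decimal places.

9.48%

T = 182/360 years.
F/S = 0.076445/0.07948 = 0.9618143 = (growth of CHF) / (growth of SEK).
The CHF side grows by e^(0.0178×182/360) = 1.0090395.
That pins the SEK growth at 1.0491001.
Take logs: ln 1.0491001 / (182/360) = 0.094812, so 9.48%.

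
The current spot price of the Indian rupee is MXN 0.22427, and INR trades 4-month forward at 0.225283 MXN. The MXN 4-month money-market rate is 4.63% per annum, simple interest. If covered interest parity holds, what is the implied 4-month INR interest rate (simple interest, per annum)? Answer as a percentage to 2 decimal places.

3.26%

T = 4/12 years.
F/S = 0.225283/0.22427 = 1.0045169 = (growth of MXN) / (growth of INR).
MXN growth factor: 1 + 0.0463×4/12 = 1.0154333.
That pins the INR growth at 1.0108673.
(1.0108673 − 1)/T = 0.032602, i.e. 3.26%.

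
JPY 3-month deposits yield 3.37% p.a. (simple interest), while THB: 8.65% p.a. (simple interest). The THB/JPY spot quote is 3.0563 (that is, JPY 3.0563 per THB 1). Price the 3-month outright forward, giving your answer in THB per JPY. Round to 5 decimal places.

T = 3/12 years.
Growth of 1 JPY over T: 1 + 0.0337×3/12 = 1.008425.
Growth of 1 THB over T: 1 + 0.0865×3/12 = 1.021625.
So F = 3.0563 × 1.008425 / 1.021625 = 3.016811 (JPY/THB).
Invert for THB per JPY: 1 / 3.016811 = 0.33148.

0.33148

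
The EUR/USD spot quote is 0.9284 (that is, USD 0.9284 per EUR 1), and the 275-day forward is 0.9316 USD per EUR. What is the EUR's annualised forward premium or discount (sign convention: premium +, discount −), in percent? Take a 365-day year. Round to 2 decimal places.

T = 275/365 years.
(F − S)/S = (0.9316 − 0.9284)/0.9284 = 0.0034468.
Annualise by dividing by T: 0.0034468 / (275/365) = 0.004575 → 0.46%.

+0.46%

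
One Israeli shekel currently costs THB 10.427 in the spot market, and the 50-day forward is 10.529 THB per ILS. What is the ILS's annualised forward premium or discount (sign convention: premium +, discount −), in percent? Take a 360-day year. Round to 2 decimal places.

+7.04%

T = 50/360 years.
(F − S)/S = (10.529 − 10.427)/10.427 = 0.0097823.
×(1/T) gives 7.04% p.a.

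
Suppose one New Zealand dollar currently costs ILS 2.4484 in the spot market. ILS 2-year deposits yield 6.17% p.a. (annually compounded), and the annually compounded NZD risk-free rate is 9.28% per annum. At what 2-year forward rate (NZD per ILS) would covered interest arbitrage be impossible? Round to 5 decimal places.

0.43271

T = 2 years.
Growth of 1 ILS over T: (1 + 0.0617)^2 = 1.1272069.
NZD growth factor: (1 + 0.0928)^2 = 1.1942118.
Forward (ILS per NZD) = 2.4484 × 1.1272069 / 1.1942118 = 2.311025.
Invert for NZD per ILS: 1 / 2.311025 = 0.43271.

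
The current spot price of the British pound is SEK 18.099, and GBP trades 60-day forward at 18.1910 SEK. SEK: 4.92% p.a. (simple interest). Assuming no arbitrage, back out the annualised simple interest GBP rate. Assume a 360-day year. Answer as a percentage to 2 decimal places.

1.86%

T = 60/360 years.
F/S = 18.191/18.099 = 1.0050832 = (growth of SEK) / (growth of GBP).
The SEK side grows by 1 + 0.0492×60/360 = 1.008200.
That pins the GBP growth at 1.003101.
(1.003101 − 1)/T = 0.018606, i.e. 1.86%.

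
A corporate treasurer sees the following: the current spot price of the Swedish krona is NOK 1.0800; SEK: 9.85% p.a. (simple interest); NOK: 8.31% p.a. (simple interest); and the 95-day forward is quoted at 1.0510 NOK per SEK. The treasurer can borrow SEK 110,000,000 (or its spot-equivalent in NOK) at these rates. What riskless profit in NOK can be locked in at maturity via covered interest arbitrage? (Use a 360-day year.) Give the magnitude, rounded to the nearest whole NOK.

T = 95/360 years.
Invest the SEK and cover forward: 110,000,000 × 1.02599305556 × 1.0510 = NOK 118,615,057.15.
Convert at spot and invest in NOK: 110,000,000 × 1.0800 × 1.02192916667 = NOK 121,405,185.00.
The quoted forward undervalues SEK, so borrow SEK, convert to NOK at spot, deposit the NOK at 8.31%, and buy SEK forward at 1.0510 to cover the loan.
Profit = 121,405,185.00 − 118,615,057.15 = NOK 2,790,128.

NOK 2,790,128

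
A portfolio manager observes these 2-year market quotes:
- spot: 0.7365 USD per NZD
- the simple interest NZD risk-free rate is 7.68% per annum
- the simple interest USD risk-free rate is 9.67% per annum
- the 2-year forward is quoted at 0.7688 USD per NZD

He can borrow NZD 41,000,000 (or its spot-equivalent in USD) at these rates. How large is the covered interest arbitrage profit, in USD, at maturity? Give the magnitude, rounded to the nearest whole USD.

T = 2 years.
Route A — deposit NZD, sell forward: 41,000,000 × 1.153600 × 0.7688 = USD 36,362,394.88.
Route B — convert at spot, deposit USD: 41,000,000 × 0.7365 × 1.193400 = USD 36,036,503.10.
The quoted forward overvalues NZD, so borrow USD, buy NZD at spot, deposit the NZD at 7.68%, and sell the proceeds forward at 0.7688.
The gap between the two covered legs is USD 325,892.

USD 325,892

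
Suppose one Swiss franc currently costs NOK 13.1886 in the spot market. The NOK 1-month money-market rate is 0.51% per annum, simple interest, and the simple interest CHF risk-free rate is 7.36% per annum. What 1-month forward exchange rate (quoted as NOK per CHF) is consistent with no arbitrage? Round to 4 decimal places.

T = 1/12 years.
Growth of 1 NOK over T: 1 + 0.0051×1/12 = 1.000425.
CHF growth factor: 1 + 0.0736×1/12 = 1.00613333.
Forward (NOK per CHF) = 13.1886 × 1.000425 / 1.00613333 = 13.113774.

13.1138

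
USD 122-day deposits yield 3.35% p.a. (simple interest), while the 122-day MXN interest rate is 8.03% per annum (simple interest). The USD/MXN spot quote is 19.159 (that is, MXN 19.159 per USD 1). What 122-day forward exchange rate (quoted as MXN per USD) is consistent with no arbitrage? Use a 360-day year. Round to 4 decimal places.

T = 122/360 years.
MXN accumulates by 1 + 0.0803×122/360 = 1.02721278.
Growth of 1 USD over T: 1 + 0.0335×122/360 = 1.01135278.
Forward (MXN per USD) = 19.159 × 1.02721278 / 1.01135278 = 19.459451.

19.4595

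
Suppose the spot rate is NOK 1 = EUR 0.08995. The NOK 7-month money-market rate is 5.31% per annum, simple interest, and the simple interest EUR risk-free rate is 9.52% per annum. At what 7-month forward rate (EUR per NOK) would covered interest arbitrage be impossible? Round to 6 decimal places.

T = 7/12 years.
Growth of 1 EUR over T: 1 + 0.0952×7/12 = 1.0555333.
NOK growth factor: 1 + 0.0531×7/12 = 1.030975.
Forward (EUR per NOK) = 0.08995 × 1.0555333 / 1.030975 = 0.09209265.

0.092093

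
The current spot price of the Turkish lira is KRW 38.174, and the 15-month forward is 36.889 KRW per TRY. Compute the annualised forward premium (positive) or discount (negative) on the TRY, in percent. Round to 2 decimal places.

-2.69%

T = 15/12 years.
TRY trades forward at -3.36617% vs spot over the period.
Per annum: -0.0336617 / (15/12) = -0.026929 = -2.69%.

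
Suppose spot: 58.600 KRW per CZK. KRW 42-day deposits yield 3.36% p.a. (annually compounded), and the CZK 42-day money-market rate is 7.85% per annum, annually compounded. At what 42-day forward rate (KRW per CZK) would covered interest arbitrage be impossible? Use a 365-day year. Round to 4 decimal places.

58.3140

T = 42/365 years.
KRW accumulates by (1 + 0.0336)^(42/365) = 1.00381001.
Growth of 1 CZK over T: (1 + 0.0785)^(42/365) = 1.00873378.
Forward (KRW per CZK) = 58.6 × 1.00381001 / 1.00873378 = 58.313965.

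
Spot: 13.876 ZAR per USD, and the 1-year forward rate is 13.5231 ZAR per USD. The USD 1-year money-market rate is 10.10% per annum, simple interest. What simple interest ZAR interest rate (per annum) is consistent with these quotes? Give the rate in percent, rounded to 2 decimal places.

T = 1 year.
By CIP, F/S equals the ZAR-to-USD growth ratio: 13.5231/13.876 = 0.9745676.
The USD side grows by 1 + 0.1010×1 = 1.101000.
So the ZAR growth factor = 1.0729989.
(1.0729989 − 1)/T = 0.072999, i.e. 7.30%.

7.30%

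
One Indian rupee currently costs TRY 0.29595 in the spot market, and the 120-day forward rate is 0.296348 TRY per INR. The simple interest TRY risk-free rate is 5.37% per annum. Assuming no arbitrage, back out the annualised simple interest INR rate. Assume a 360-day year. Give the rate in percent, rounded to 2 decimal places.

T = 120/360 years.
CIP gives F = S · g_TRY/g_INR, so g_TRY/g_INR = 0.296348/0.29595 = 1.0013448.
The TRY side grows by 1 + 0.0537×120/360 = 1.017900.
So the INR growth factor = 1.016533.
r = (1.016533 − 1)/(120/360) = 0.049599 → 4.96%.

4.96%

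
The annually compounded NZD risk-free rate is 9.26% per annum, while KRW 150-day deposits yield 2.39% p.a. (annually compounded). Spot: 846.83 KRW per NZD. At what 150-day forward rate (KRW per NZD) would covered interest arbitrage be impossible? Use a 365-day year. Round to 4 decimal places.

824.5285

T = 150/365 years.
Growth of 1 KRW over T: (1 + 0.0239)^(150/365) = 1.009753643.
NZD accumulates by (1 + 0.0926)^(150/365) = 1.037064985.
Forward (KRW per NZD) = 846.83 × 1.009753643 / 1.037064985 = 824.528540.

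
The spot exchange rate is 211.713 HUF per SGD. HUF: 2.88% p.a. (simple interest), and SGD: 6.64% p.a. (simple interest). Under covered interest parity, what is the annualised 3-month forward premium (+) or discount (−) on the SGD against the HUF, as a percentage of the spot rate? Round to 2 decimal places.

-3.70%

T = 3/12 years.
No-arbitrage forward: 211.713 × 1.007200 / 1.016600 = 209.755394 HUF/SGD.
Annualised premium = (F − S)/S × (1/T) = (209.755394 − 211.713)/211.713 ÷ (3/12) = -3.70%.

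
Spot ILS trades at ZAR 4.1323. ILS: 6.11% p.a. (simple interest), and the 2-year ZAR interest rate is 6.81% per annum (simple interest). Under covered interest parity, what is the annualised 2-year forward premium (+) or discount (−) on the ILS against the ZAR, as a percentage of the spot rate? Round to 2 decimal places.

+0.62%

T = 2 years.
CIP forward (ZAR per ILS) = 4.1323 × 1.136200/1.122200 = 4.1838525.
Annualised premium = (F − S)/S × (1/T) = (4.1838525 − 4.1323)/4.1323 ÷ 2 = 0.62%.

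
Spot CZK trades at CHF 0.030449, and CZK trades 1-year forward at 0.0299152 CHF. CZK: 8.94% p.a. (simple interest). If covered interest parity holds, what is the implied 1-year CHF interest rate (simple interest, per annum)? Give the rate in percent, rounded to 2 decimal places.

7.03%

T = 1 year.
F/S = 0.0299152/0.030449 = 0.9824690 = (growth of CHF) / (growth of CZK).
CZK growth factor: 1 + 0.0894×1 = 1.089400.
That pins the CHF growth at 1.0703017.
r = (1.0703017 − 1)/1 = 0.070302 → 7.03%.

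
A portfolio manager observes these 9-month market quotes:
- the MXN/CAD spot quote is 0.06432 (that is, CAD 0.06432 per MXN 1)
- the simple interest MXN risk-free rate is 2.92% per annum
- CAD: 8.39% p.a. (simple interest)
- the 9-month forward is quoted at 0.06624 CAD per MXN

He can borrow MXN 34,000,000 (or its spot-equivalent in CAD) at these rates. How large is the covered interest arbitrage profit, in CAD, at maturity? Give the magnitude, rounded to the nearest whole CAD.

CAD 23,007

T = 9/12 years.
Invest the MXN and cover forward: 34,000,000 × 1.021900 × 0.06624 = CAD 2,301,482.30.
Convert at spot and invest in CAD: 34,000,000 × 0.06432 × 1.062925 = CAD 2,324,489.42.
The quoted forward undervalues MXN, so borrow MXN, convert to CAD at spot, deposit the CAD at 8.39%, and buy MXN forward at 0.06624 to cover the loan.
Profit = 2,324,489.42 − 2,301,482.30 = CAD 23,007.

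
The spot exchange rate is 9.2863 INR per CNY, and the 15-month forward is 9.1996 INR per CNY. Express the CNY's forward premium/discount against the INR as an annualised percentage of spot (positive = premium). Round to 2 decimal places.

T = 15/12 years.
(F − S)/S = (9.1996 − 9.2863)/9.2863 = -0.0093363.
×(1/T) gives -0.75% p.a.

-0.75%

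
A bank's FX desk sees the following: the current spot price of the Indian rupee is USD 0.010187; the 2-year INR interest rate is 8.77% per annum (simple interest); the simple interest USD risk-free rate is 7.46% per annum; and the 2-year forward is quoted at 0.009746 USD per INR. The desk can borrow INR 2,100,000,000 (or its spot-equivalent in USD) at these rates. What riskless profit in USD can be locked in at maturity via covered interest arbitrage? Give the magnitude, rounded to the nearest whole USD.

USD 528,049

T = 2 years.
Invest the INR and cover forward: 2,100,000,000 × 1.175400 × 0.009746 = USD 24,056,441.64.
Convert at spot and invest in USD: 2,100,000,000 × 0.010187 × 1.149200 = USD 24,584,490.84.
The quoted forward undervalues INR, so borrow INR, convert to USD at spot, deposit the USD at 7.46%, and buy INR forward at 0.009746 to cover the loan.
The gap between the two covered legs is USD 528,049.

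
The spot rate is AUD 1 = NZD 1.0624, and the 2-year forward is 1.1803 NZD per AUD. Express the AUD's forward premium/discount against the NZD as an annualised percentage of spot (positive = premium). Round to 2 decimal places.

+5.55%

T = 2 years.
(F − S)/S = (1.1803 − 1.0624)/1.0624 = 0.1109752.
Annualise by dividing by T: 0.1109752 / 2 = 0.055488 → 5.55%.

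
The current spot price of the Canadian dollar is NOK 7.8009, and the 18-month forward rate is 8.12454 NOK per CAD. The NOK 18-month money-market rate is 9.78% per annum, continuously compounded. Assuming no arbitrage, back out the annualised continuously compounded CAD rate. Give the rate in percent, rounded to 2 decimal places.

7.07%

T = 18/12 years.
F/S = 8.12454/7.8009 = 1.0414875 = (growth of NOK) / (growth of CAD).
The NOK side grows by e^(0.0978×18/12) = 1.1580065.
So the CAD growth factor = 1.1118775.
r = ln(1.1118775)/(18/12) = 0.070700 → 7.07%.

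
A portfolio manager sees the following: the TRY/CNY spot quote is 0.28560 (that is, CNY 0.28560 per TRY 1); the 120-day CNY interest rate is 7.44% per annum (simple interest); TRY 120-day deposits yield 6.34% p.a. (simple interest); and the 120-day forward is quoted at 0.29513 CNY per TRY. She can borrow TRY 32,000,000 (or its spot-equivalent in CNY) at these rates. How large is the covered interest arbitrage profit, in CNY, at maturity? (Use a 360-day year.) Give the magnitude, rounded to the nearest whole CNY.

T = 120/360 years.
Invest the TRY and cover forward: 32,000,000 × 1.021133333 × 0.29513 = CNY 9,643,746.58.
Convert at spot and invest in CNY: 32,000,000 × 0.28560 × 1.024800 = CNY 9,365,852.16.
The quoted forward overvalues TRY, so borrow CNY, buy TRY at spot, deposit the TRY at 6.34%, and sell the proceeds forward at 0.29513.
Arbitrage profit = |9,643,746.58 − 9,365,852.16| = CNY 277,894.

CNY 277,894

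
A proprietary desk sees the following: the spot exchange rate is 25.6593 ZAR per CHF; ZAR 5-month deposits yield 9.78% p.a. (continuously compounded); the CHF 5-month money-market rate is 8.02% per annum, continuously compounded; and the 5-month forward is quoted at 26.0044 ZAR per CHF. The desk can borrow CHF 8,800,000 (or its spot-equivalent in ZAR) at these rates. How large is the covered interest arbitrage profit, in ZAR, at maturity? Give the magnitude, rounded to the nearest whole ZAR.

ZAR 1,421,635

T = 5/12 years.
Invest the CHF and cover forward: 8,800,000 × 1.03398127503 × 26.0044 = ZAR 236,614,951.48.
Convert at spot and invest in ZAR: 8,800,000 × 25.6593 × 1.04159167507 = ZAR 235,193,316.76.
The quoted forward overvalues CHF, so borrow ZAR, buy CHF at spot, deposit the CHF at 8.02%, and sell the proceeds forward at 26.0044.
Profit = 236,614,951.48 − 235,193,316.76 = ZAR 1,421,635.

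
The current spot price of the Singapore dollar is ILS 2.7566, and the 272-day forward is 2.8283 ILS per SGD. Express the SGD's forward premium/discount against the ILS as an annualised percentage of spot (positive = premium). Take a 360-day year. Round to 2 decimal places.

T = 272/360 years.
Period premium: (2.8283 − 2.7566)/2.7566 = 0.0260103.
Per annum: 0.0260103 / (272/360) = 0.034425 = 3.44%.

+3.44%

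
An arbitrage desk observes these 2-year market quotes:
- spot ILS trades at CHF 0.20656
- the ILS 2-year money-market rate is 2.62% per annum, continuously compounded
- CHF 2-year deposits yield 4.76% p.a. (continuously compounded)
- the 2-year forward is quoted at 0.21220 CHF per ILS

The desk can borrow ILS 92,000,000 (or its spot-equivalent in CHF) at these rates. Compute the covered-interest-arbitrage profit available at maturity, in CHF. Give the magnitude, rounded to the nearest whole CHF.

T = 2 years.
Keep in ILS, deliver into the forward: 92,000,000·1.0537971771·0.21220 = CHF 20,572,650.01.
Swap to CHF now, deposit: 92,000,000·0.20656·1.0998788089 = CHF 20,901,568.94.
The quoted forward undervalues ILS, so borrow ILS, convert to CHF at spot, deposit the CHF at 4.76%, and buy ILS forward at 0.21220 to cover the loan.
Profit = 20,901,568.94 − 20,572,650.01 = CHF 328,919.

CHF 328,919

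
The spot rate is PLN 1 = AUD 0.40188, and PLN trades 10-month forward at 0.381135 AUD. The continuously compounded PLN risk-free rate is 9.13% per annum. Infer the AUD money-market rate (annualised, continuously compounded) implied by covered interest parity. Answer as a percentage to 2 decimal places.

2.77%

T = 10/12 years.
By CIP, F/S equals the AUD-to-PLN growth ratio: 0.381135/0.40188 = 0.9483801.
PLN growth factor: e^(0.0913×10/12) = 1.0790525.
So the AUD growth factor = 1.0233519.
r = ln(1.0233519)/(10/12) = 0.027700 → 2.77%.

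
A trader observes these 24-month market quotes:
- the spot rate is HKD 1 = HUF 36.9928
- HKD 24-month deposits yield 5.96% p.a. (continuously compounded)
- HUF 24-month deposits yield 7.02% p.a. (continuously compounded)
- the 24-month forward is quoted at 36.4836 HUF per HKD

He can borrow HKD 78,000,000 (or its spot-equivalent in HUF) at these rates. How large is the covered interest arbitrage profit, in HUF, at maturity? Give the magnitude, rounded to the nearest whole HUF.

HUF 114,396,637

T = 2 years.
Keep in HKD, deliver into the forward: 78,000,000·1.126595214801·36.4836 = HUF 3,205,975,435.94.
Swap to HUF now, deposit: 78,000,000·36.9928·1.150734000411 = HUF 3,320,372,072.97.
The quoted forward undervalues HKD, so borrow HKD, convert to HUF at spot, deposit the HUF at 7.02%, and buy HKD forward at 36.4836 to cover the loan.
Arbitrage profit = |3,205,975,435.94 − 3,320,372,072.97| = HUF 114,396,637.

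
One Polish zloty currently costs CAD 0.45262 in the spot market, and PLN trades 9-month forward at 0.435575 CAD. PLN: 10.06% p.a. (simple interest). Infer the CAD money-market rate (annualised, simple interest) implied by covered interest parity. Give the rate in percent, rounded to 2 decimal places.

T = 9/12 years.
By CIP, F/S equals the CAD-to-PLN growth ratio: 0.435575/0.45262 = 0.9623415.
The PLN side grows by 1 + 0.1006×9/12 = 1.075450.
That pins the CAD growth at 1.0349502.
r = (1.0349502 − 1)/(9/12) = 0.046600 → 4.66%.

4.66%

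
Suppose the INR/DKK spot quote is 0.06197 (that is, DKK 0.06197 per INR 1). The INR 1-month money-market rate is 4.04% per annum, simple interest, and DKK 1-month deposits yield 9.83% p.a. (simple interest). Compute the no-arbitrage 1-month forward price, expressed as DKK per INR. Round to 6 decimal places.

0.062268

T = 1/12 years.
DKK growth factor: 1 + 0.0983×1/12 = 1.0081917.
INR growth factor: 1 + 0.0404×1/12 = 1.0033667.
Forward (DKK per INR) = 0.06197 × 1.0081917 / 1.0033667 = 0.06226800.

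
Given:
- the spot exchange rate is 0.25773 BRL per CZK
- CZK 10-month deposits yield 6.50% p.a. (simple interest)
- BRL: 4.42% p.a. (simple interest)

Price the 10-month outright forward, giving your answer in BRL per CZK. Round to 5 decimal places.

T = 10/12 years.
BRL accumulates by 1 + 0.0442×10/12 = 1.0368333.
CZK accumulates by 1 + 0.0650×10/12 = 1.0541667.
Forward (BRL per CZK) = 0.25773 × 1.0368333 / 1.0541667 = 0.2534922.

0.25349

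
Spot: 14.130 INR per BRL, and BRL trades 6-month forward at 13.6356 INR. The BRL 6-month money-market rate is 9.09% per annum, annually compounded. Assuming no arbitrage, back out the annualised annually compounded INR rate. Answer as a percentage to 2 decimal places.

T = 6/12 years.
By CIP, F/S equals the INR-to-BRL growth ratio: 13.6356/14.13 = 0.9650106.
The BRL side grows by (1 + 0.0909)^(6/12) = 1.0444616.
That pins the INR growth at 1.0079165.
r = 1.0079165^(12/6) − 1 = 0.015896 → 1.59%.

1.59%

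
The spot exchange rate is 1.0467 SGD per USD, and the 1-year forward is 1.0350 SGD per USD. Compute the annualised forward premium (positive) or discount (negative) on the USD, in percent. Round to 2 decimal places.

-1.12%

T = 1 year.
USD trades forward at -1.11780% vs spot over the period.
×(1/T) gives -1.12% p.a.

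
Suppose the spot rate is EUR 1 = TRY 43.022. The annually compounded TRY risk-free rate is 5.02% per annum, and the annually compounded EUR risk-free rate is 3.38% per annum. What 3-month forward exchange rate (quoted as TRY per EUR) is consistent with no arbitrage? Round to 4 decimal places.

43.1916

T = 3/12 years.
TRY accumulates by (1 + 0.0502)^(3/12) = 1.01232043.
EUR growth factor: (1 + 0.0338)^(3/12) = 1.00834496.
CIP: F = S · (grow TRY)/(grow EUR) = 43.022 × 1.01232043/1.00834496 = 43.191617 TRY per EUR.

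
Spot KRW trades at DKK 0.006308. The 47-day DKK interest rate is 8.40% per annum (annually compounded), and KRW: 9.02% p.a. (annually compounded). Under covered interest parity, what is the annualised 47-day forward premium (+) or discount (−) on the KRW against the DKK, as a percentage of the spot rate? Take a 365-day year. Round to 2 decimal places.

-0.57%

T = 47/365 years.
No-arbitrage forward: 0.006308 × 1.0104402 / 1.0111825 = 0.006303369 DKK/KRW.
(F − S)/S ÷ T = (0.006303369 − 0.006308)/0.006308/(47/365) = -0.005701 → -0.57%.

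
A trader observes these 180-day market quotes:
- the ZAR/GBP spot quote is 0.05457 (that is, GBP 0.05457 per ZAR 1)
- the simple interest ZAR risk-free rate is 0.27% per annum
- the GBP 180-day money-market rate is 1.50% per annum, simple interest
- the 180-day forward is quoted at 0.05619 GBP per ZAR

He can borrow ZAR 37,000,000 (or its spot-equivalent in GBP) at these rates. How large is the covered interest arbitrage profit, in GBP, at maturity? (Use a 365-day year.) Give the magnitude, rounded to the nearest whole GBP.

GBP 47,773

T = 180/365 years.
Route A — deposit ZAR, sell forward: 37,000,000 × 1.001331507 × 0.05619 = GBP 2,081,798.24.
Route B — convert at spot, deposit GBP: 37,000,000 × 0.05457 × 1.00739726 = GBP 2,034,025.73.
The quoted forward overvalues ZAR, so borrow GBP, buy ZAR at spot, deposit the ZAR at 0.27%, and sell the proceeds forward at 0.05619.
Profit = 2,081,798.24 − 2,034,025.73 = GBP 47,773.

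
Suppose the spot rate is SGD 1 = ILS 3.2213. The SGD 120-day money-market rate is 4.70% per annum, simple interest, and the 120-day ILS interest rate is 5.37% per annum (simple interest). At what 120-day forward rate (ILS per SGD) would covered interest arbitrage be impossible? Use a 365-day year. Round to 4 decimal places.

T = 120/365 years.
Growth of 1 ILS over T: 1 + 0.0537×120/365 = 1.0176548.
SGD accumulates by 1 + 0.0470×120/365 = 1.0154521.
So F = 3.2213 × 1.0176548 / 1.0154521 = 3.228288 (ILS/SGD).

3.2283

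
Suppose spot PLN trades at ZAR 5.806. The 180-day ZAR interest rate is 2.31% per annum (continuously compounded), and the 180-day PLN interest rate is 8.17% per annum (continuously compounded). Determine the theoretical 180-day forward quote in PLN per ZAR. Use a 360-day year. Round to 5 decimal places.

T = 180/360 years.
ZAR accumulates by e^(0.0231×180/360) = 1.011617.
PLN accumulates by e^(0.0817×180/360) = 1.0416958.
CIP: F = S · (grow ZAR)/(grow PLN) = 5.806 × 1.011617/1.0416958 = 5.638353 ZAR per PLN.
Quoted the other way: 1/5.638353 = 0.17736 PLN per ZAR.

0.17736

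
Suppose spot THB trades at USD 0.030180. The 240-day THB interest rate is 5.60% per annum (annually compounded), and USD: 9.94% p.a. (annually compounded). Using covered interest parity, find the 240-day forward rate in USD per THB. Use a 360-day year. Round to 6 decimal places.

T = 240/360 years.
Growth of 1 USD over T: (1 + 0.0994)^(240/360) = 1.0652147.
THB growth factor: (1 + 0.0560)^(240/360) = 1.0369933.
Forward (USD per THB) = 0.03018 × 1.0652147 / 1.0369933 = 0.03100134.

0.031001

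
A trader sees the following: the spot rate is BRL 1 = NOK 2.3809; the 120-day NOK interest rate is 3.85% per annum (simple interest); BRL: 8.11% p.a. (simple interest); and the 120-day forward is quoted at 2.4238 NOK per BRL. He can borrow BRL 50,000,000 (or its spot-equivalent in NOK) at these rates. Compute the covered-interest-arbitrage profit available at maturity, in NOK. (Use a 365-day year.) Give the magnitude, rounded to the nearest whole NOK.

NOK 3,869,474

T = 120/365 years.
Keep in BRL, deliver into the forward: 50,000,000·1.0266630137·2.4238 = NOK 124,421,290.63.
Swap to NOK now, deposit: 50,000,000·2.3809·1.01265753425 = NOK 120,551,816.16.
The quoted forward overvalues BRL, so borrow NOK, buy BRL at spot, deposit the BRL at 8.11%, and sell the proceeds forward at 2.4238.
The gap between the two covered legs is NOK 3,869,474.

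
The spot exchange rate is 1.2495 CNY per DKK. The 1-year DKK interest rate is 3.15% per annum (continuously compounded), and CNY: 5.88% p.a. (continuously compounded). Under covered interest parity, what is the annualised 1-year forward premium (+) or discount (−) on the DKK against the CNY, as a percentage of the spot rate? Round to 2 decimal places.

T = 1 year.
No-arbitrage forward: 1.2495 × 1.0605631 / 1.0320014 = 1.2840812 CNY/DKK.
(F − S)/S ÷ T = (1.2840812 − 1.2495)/1.2495/1 = 0.027676 → 2.77%.

+2.77%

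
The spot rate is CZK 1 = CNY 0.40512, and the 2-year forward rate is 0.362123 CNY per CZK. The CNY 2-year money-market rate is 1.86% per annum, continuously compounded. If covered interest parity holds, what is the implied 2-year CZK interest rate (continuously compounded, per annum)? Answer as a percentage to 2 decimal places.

T = 2 years.
F/S = 0.362123/0.40512 = 0.8938660 = (growth of CNY) / (growth of CZK).
CNY growth factor: e^(0.0186×2) = 1.0379006.
So the CZK growth factor = 1.1611367.
r = ln(1.1611367)/2 = 0.074700 → 7.47%.

7.47%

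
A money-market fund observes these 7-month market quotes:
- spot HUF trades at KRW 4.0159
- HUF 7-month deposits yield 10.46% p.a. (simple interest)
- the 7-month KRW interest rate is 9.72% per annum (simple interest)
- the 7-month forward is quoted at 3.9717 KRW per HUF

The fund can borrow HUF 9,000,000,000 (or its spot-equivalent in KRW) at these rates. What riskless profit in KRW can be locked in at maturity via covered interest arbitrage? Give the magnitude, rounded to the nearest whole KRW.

T = 7/12 years.
Keep in HUF, deliver into the forward: 9,000,000,000·1.061016666667·3.9717 = KRW 37,926,359,055.01.
Swap to KRW now, deposit: 9,000,000,000·4.0159·1.056700 = KRW 38,192,413,770.00.
The quoted forward undervalues HUF, so borrow HUF, convert to KRW at spot, deposit the KRW at 9.72%, and buy HUF forward at 3.9717 to cover the loan.
Arbitrage profit = |37,926,359,055.01 − 38,192,413,770.00| = KRW 266,054,715.

KRW 266,054,715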